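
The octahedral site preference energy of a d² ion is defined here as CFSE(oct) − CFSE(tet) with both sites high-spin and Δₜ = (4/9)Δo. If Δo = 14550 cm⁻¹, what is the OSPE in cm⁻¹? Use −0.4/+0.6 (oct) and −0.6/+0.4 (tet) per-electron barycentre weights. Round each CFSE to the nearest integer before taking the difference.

-3880

Octahedral high-spin t₂g² eg⁰: CFSE = -0.8 × 14550 = -11640 cm⁻¹.
In a tetrahedral site the filling is e² t₂⁰: CFSE(tet) = -1.2Δₜ = -1.2 × (4/9)(14550) = -7760 cm⁻¹.
Subtracting, OSPE = -11640 − (-7760) = -3880 cm⁻¹.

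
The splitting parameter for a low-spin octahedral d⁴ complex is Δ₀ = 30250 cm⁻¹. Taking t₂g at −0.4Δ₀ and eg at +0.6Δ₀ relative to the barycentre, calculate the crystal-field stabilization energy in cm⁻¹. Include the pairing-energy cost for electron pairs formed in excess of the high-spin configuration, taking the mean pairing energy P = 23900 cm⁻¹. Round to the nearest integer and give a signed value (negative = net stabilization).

The d⁴ electrons fill as t₂g⁴ eg⁰.
Orbital CFSE = 4(-0.4) + 0(0.6) = -1.6Δ₀ = -1.6 × 30250 = -48400 cm⁻¹.
Relative to high-spin t₂g³ eg¹ (0 paired), the low-spin configuration has 1 additional pair, contributing +1 × 23900 = +23900 cm⁻¹.
Combining: -48400 + 23900 = -24500 cm⁻¹.

-24500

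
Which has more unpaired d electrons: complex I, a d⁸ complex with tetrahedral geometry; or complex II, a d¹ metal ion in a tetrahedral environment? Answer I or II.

I

I: Tetrahedral splitting is small, so the complex is high-spin; e^4 t2^4 → 2 unpaired.
II: Tetrahedral fields are weak (Δₜ ≈ 4/9 Δₒ), so electrons fill high-spin; e^1 t2^0 → 1 unpaired.
So I has more unpaired electrons.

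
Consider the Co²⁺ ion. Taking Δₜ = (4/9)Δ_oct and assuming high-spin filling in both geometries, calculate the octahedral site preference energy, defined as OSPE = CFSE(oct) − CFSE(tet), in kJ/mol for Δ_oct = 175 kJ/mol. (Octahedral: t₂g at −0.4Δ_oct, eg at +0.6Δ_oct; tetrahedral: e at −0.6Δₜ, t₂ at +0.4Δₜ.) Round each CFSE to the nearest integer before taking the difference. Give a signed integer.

Co sits in group 9; removing 2 electrons leaves Co²⁺ with 9 − 2 = 7 d electrons.
Octahedral high-spin t₂g⁵ eg²: CFSE = -0.8 × 175 = -140 kJ/mol.
Tetrahedral e⁴ t₂³ gives -1.2Δₜ = -1.2 × (4/9) × 175 = -93 kJ/mol.
Subtracting, OSPE = -140 − (-93) = -47 kJ/mol.

-47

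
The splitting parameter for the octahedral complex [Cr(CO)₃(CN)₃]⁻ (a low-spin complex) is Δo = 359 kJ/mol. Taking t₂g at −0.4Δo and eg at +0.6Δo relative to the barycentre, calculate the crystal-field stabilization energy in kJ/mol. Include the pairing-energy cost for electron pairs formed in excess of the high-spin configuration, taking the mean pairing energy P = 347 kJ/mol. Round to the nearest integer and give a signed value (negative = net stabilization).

-227

Ligand charges: 3×(+0) from CO and 3×(-1) from CN⁻ sum to -3; with overall charge -1, Cr is +2.
Group 6 minus oxidation state +2 gives a d⁴ configuration for Cr²⁺.
The d⁴ electrons fill as t₂g⁴ eg⁰.
Orbital CFSE = 4(-0.4) + 0(0.6) = -1.6Δo = -1.6 × 359 = -574 kJ/mol.
Pairing penalty: 1 pair vs 0 in the high-spin reference → 1 extra × P = 347 kJ/mol.
Combining: -574 + 347 = -227 kJ/mol.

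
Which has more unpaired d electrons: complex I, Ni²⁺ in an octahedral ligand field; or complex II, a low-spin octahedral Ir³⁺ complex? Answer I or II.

I

I: Ni²⁺: group 10, so d-count = 10 − 2 = 8; For octahedral d⁸ the high- and low-spin configurations coincide; t2g^6 e_g^2 → 2 unpaired.
II: Ir sits in group 9; removing 3 electrons leaves Ir³⁺ with 9 − 3 = 6 d electrons; t₂g⁶ eg⁰ → 0 unpaired.
So I has more unpaired electrons.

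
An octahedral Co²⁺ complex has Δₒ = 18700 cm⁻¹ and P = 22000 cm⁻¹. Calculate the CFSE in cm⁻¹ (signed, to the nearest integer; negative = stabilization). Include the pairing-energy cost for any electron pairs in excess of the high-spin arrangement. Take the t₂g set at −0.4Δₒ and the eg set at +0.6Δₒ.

-14960

Group 9 minus oxidation state +2 gives a d⁷ configuration for Co²⁺.
Since Δₒ = 18700 cm⁻¹ < P = 22000 cm⁻¹, the complex adopts the high-spin configuration.
Filling d⁷ accordingly: t₂g⁵ eg².
Orbital CFSE = -0.8Δₒ = -0.8 × 18700 = -14960 cm⁻¹.
High-spin has no excess pairs, so no pairing correction applies.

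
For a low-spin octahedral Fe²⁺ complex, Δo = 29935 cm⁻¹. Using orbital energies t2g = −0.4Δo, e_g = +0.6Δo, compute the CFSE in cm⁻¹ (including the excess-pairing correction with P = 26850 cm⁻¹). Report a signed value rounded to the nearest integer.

-18144

Fe sits in group 8; removing 2 electrons leaves Fe²⁺ with 8 − 2 = 6 d electrons.
Configuration: t2g^6 e_g^0.
Orbital CFSE = 6(-0.4) + 0(0.6) = -2.4Δo = -2.4 × 29935 = -71844 cm⁻¹.
Relative to high-spin t2g^4 e_g^2 (1 paired), the low-spin configuration has 2 additional pairs, contributing +2 × 26850 = +53700 cm⁻¹.
Overall CFSE = -71844 + 53700 = -18144 cm⁻¹.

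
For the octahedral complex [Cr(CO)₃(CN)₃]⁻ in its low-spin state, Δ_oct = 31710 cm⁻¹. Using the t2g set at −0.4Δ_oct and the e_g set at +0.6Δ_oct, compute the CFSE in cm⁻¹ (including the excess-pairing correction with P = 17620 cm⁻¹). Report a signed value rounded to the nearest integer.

-33116

Ligand charges: 3×(+0) from CO and 3×(-1) from CN⁻ sum to -3; with overall charge -1, Cr is +2.
Cr sits in group 6; removing 2 electrons leaves Cr²⁺ with 6 − 2 = 4 d electrons.
Configuration: t2g^4 e_g^0.
Orbital CFSE = 4(-0.4) + 0(0.6) = -1.6Δ_oct = -1.6 × 31710 = -50736 cm⁻¹.
Relative to high-spin t2g^3 e_g^1 (0 paired), the low-spin configuration has 1 additional pair, contributing +1 × 17620 = +17620 cm⁻¹.
Combining: -50736 + 17620 = -33116 cm⁻¹.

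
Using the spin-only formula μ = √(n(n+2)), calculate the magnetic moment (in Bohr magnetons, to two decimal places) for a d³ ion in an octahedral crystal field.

Configuration: t₂g³ eg⁰ → 3 unpaired electrons.
μ(spin-only) = √[3(3+2)] = √15 ≈ 3.87 Bohr magnetons.

3.87 Bohr magnetons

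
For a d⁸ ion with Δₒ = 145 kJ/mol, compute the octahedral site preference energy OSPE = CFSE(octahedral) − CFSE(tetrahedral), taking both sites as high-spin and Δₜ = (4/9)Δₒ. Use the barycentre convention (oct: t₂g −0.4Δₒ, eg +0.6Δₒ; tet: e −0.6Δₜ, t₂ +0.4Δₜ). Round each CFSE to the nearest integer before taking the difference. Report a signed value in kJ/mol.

In an octahedral site d⁸ (HS) is t₂g⁶ eg², giving CFSE(oct) = -1.2Δₒ = -174 kJ/mol.
Tetrahedral e⁴ t₂⁴ gives -0.8Δₜ = -0.8 × (4/9) × 145 = -52 kJ/mol.
Subtracting, OSPE = -174 − (-52) = -122 kJ/mol.

-122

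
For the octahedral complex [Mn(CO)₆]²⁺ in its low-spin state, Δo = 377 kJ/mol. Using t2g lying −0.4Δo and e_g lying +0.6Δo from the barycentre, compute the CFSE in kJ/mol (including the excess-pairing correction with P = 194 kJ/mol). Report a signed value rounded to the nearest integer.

CO is neutral, so the +2 overall charge sits on Mn: oxidation state +2.
Mn²⁺: group 7, so d-count = 7 − 2 = 5.
Electron filling gives t2g^5 e_g^0.
The orbital stabilization is -2.0Δo = -2.0 × 377 = -754 kJ/mol.
Pairing penalty: 2 pairs vs 0 in the high-spin reference → 2 extra × P = 388 kJ/mol.
Overall CFSE = -754 + 388 = -366 kJ/mol.

-366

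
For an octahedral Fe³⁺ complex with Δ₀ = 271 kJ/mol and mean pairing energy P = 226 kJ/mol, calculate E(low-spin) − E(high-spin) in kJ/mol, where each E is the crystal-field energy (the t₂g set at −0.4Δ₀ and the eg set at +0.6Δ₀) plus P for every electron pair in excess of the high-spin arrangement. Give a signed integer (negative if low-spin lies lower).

-90

Fe is in group 8, so Fe³⁺ is d⁵ (8 − 3 = 5).
In the high-spin limit (t₂g³ eg²) the orbital term is 0.0Δ₀ = 0 kJ/mol, with no excess pairing.
Low-spin t₂g⁵ eg⁰ gives -2.0Δ₀ = -542 kJ/mol, but forming 2 extra pairs costs 2P = 452 kJ/mol, so E(LS) = -542 + 452 = -90 kJ/mol.
The difference is -90 − (0) = -90 kJ/mol, so low-spin lies lower.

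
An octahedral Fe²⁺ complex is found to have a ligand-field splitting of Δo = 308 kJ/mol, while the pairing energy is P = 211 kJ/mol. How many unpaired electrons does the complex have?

Group 8 minus oxidation state +2 gives a d⁶ configuration for Fe²⁺.
Δo > P, so pairing is preferred: the ground state is low-spin.
That gives t₂g⁶ eg⁰.
Unpaired electrons: 0.

0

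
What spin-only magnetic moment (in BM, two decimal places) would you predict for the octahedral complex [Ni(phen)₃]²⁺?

phen is neutral, so the +2 overall charge sits on Ni: oxidation state +2.
Ni²⁺: group 10, so d-count = 10 − 2 = 8.
Configuration: t2g^6 e_g^2 → 2 unpaired electrons.
μ(spin-only) = √[2(2+2)] = √8 ≈ 2.83 BM.

2.83 BM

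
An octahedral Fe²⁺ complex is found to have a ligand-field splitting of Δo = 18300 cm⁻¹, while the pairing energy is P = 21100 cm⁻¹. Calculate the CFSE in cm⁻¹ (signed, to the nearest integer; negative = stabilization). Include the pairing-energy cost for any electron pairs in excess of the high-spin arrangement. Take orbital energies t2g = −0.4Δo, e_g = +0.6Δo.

-7320

Fe sits in group 8; removing 2 electrons leaves Fe²⁺ with 8 − 2 = 6 d electrons.
Here Δo < P (18300 < 21100), so the high-spin state is favoured.
Configuration: t2g^4 e_g^2.
Orbital CFSE = -0.4Δo = -0.4 × 18300 = -7320 cm⁻¹.
High-spin has no excess pairs, so no pairing correction applies.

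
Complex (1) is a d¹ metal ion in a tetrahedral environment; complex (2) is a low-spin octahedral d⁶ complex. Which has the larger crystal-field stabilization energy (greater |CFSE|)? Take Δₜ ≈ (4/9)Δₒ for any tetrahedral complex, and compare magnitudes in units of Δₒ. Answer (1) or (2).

(1): Tetrahedral splitting is small, so the complex is high-spin; e¹ t₂⁰, CFSE = -0.6Δₜ ≈ -0.27Δₒ.
(2): t₂g⁶ eg⁰, CFSE = -2.4Δₒ.
So (2) has the larger |CFSE|.

(2)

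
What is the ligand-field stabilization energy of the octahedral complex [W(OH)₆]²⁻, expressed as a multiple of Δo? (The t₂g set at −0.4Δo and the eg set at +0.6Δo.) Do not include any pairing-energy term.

Each OH⁻ contributes -1; 6 × (-1) = -6. With overall charge -2, W is in the +4 oxidation state.
W⁴⁺: group 6, so d-count = 6 − 4 = 2.
For octahedral d² the high- and low-spin configurations coincide.
Configuration: t₂g² eg⁰.
CFSE = 2(-0.4Δo) + 0(0.6Δo) = -0.8Δo + 0.0Δo = -0.8Δo.

-0.8 Δo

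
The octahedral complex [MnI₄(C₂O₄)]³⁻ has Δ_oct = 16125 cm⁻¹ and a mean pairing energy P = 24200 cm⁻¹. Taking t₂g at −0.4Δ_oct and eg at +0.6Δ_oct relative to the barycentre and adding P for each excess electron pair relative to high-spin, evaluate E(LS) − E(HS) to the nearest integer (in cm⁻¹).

8075

Ligand charges: 4×(-1) from I⁻ and 1×(-2) from C₂O₄²⁻ sum to -6; with overall charge -3, Mn is +3.
Mn sits in group 7; removing 3 electrons leaves Mn³⁺ with 7 − 3 = 4 d electrons.
High-spin d⁴ fills as t₂g³ eg¹ with CFSE 3(−0.4) + 1(+0.6) = -0.6Δ_oct = -9675 cm⁻¹.
Low-spin t₂g⁴ eg⁰ gives -1.6Δ_oct = -25800 cm⁻¹, but forming 1 extra pair costs 1P = 24200 cm⁻¹, so E(LS) = -25800 + 24200 = -1600 cm⁻¹.
Thus E(LS) − E(HS) = 8075 cm⁻¹.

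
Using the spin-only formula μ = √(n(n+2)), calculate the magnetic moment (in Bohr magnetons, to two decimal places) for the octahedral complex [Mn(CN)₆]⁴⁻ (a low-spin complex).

1.73 Bohr magnetons

Each CN⁻ contributes -1; 6 × (-1) = -6. With overall charge -4, Mn is in the +2 oxidation state.
Mn²⁺: group 7, so d-count = 7 − 2 = 5.
Configuration: t2g^5 e_g^0 → 1 unpaired electron.
μ(spin-only) = √[1(1+2)] = √3 ≈ 1.73 Bohr magnetons.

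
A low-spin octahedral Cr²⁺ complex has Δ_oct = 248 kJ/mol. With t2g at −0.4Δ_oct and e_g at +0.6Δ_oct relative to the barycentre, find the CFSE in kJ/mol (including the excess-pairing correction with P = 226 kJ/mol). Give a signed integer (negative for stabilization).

-171

Cr sits in group 6; removing 2 electrons leaves Cr²⁺ with 6 − 2 = 4 d electrons.
Configuration: t2g^4 e_g^0.
Orbital CFSE = 4(-0.4) + 0(0.6) = -1.6Δ_oct = -1.6 × 248 = -397 kJ/mol.
High-spin d⁴ would be t2g^3 e_g^1 with 0 pairs; low-spin has 1, so 1 excess pair costs +1P = +226 kJ/mol.
Overall CFSE = -397 + 226 = -171 kJ/mol.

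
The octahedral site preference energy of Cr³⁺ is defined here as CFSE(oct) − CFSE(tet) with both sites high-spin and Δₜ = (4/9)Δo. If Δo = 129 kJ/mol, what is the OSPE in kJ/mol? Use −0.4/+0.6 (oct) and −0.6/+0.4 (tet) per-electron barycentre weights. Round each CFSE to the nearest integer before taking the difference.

Group 6 minus oxidation state +3 gives a d³ configuration for Cr³⁺.
In an octahedral site d³ (HS) is t₂g³ eg⁰, giving CFSE(oct) = -1.2Δo = -155 kJ/mol.
Tetrahedral: e² t₂¹, CFSE = 2(−0.6) + 1(+0.4) = -0.8Δₜ = -0.8 × (4/9) × 129 = -46 kJ/mol.
Subtracting, OSPE = -155 − (-46) = -109 kJ/mol.

-109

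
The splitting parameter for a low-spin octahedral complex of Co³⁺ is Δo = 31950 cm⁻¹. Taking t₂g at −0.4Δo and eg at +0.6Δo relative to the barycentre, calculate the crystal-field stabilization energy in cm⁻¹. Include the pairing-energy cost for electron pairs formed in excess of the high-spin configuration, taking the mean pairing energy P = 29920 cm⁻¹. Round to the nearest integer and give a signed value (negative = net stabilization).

-16840

Group 9 minus oxidation state +3 gives a d⁶ configuration for Co³⁺.
Electron filling gives t₂g⁶ eg⁰.
The orbital stabilization is -2.4Δo = -2.4 × 31950 = -76680 cm⁻¹.
Pairing penalty: 3 pairs vs 1 in the high-spin reference → 2 extra × P = 59840 cm⁻¹.
Net CFSE = -76680 + 59840 = -16840 cm⁻¹.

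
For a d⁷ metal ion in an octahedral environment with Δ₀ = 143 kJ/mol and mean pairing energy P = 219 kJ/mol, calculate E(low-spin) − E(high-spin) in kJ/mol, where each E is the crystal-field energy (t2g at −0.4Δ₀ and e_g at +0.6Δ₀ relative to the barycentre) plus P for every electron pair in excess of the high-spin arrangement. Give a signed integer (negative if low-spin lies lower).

76

High-spin d⁷ fills as t2g^5 e_g^2 with CFSE 5(−0.4) + 2(+0.6) = -0.8Δ₀ = -114 kJ/mol.
Low-spin: t2g^6 e_g^1, orbital CFSE = -1.8Δ₀ = -257 kJ/mol; plus 1 excess pair × P = +219 kJ/mol; total -38 kJ/mol.
The difference is -38 − (-114) = 76 kJ/mol, so high-spin lies lower.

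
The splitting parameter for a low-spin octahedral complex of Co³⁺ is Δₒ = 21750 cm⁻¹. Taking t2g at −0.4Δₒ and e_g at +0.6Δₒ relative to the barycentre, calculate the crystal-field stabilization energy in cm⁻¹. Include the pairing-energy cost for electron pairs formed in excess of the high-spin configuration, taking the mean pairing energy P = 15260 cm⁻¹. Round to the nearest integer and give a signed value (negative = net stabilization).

-21680

Co³⁺: group 9, so d-count = 9 − 3 = 6.
Configuration: t2g^6 e_g^0.
The orbital stabilization is -2.4Δₒ = -2.4 × 21750 = -52200 cm⁻¹.
High-spin d⁶ would be t2g^4 e_g^2 with 1 pair; low-spin has 3, so 2 excess pairs cost +2P = +30520 cm⁻¹.
Overall CFSE = -52200 + 30520 = -21680 cm⁻¹.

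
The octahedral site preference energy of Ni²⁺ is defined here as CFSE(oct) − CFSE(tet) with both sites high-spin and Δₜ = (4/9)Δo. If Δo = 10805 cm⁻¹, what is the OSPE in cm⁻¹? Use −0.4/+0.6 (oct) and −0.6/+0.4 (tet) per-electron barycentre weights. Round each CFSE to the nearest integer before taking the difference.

Ni sits in group 10; removing 2 electrons leaves Ni²⁺ with 10 − 2 = 8 d electrons.
Octahedral (high-spin): t₂g⁶ eg², CFSE = 6(−0.4) + 2(+0.6) = -1.2Δo = -1.2 × 10805 = -12966 cm⁻¹.
In a tetrahedral site the filling is e⁴ t₂⁴: CFSE(tet) = -0.8Δₜ = -0.8 × (4/9)(10805) = -3842 cm⁻¹.
OSPE = CFSE(oct) − CFSE(tet) = -12966 − (-3842) = -9124 cm⁻¹.

-9124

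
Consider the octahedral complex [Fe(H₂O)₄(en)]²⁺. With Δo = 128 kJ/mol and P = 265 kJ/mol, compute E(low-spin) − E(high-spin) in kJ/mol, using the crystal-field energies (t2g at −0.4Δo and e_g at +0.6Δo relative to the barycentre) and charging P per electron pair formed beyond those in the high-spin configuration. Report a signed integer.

274

Ligand charges: 4×(+0) from H₂O and 1×(+0) from en sum to +0; with overall charge +2, Fe is +2.
Fe sits in group 8; removing 2 electrons leaves Fe²⁺ with 8 − 2 = 6 d electrons.
In the high-spin limit (t2g^4 e_g^2) the orbital term is -0.4Δo = -51 kJ/mol, with no excess pairing.
Low-spin: t2g^6 e_g^0, orbital CFSE = -2.4Δo = -307 kJ/mol; plus 2 excess pairs × P = +530 kJ/mol; total 223 kJ/mol.
The difference is 223 − (-51) = 274 kJ/mol, so high-spin lies lower.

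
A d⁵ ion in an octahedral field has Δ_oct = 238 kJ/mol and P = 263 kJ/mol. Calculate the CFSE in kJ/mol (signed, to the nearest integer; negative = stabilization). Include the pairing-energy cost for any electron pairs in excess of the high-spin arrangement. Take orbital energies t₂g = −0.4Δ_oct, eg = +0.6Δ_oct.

0

Since Δ_oct = 238 kJ/mol < P = 263 kJ/mol, the complex adopts the high-spin configuration.
Configuration: t₂g³ eg².
Orbital CFSE = 0.0Δ_oct = 0.0 × 238 = 0 kJ/mol.
High-spin has no excess pairs, so no pairing correction applies.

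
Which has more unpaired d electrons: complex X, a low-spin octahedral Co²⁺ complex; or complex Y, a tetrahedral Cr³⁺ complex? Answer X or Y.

Y

X: Group 9 minus oxidation state +2 gives a d⁷ configuration for Co²⁺; t₂g⁶ eg¹ → 1 unpaired.
Y: Cr sits in group 6; removing 3 electrons leaves Cr³⁺ with 6 − 3 = 3 d electrons; Tetrahedral fields are weak (Δₜ ≈ 4/9 Δₒ), so electrons fill high-spin; e² t₂¹ → 3 unpaired.
So Y has more unpaired electrons.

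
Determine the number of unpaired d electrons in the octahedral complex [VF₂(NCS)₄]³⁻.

Ligand charges: 2×(-1) from F⁻ and 4×(-1) from NCS⁻ sum to -6; with overall charge -3, V is +3.
V sits in group 5; removing 3 electrons leaves V³⁺ with 5 − 3 = 2 d electrons.
Configuration: t₂g² eg⁰, giving 2 unpaired electrons.

2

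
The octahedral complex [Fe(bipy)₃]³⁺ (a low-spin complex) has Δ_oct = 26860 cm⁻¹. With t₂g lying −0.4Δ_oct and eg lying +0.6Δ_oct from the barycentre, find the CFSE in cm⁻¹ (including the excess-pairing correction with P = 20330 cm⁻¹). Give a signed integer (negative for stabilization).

bipy is neutral, so the +3 overall charge sits on Fe: oxidation state +3.
Group 8 minus oxidation state +3 gives a d⁵ configuration for Fe³⁺.
Electron filling gives t₂g⁵ eg⁰.
CFSE(orbital) = 5×(-0.4Δ_oct) + 0×(0.6Δ_oct) = -2.0Δ_oct; with Δ_oct = 26860 cm⁻¹ that is -53720 cm⁻¹.
High-spin d⁵ would be t₂g³ eg² with 0 pairs; low-spin has 2, so 2 excess pairs cost +2P = +40660 cm⁻¹.
Combining: -53720 + 40660 = -13060 cm⁻¹.

-13060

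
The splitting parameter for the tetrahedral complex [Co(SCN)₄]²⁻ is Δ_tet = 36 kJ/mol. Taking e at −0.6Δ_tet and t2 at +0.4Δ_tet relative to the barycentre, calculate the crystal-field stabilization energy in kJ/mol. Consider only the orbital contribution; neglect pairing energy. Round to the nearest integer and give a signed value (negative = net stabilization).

Each SCN⁻ contributes -1; 4 × (-1) = -4. With overall charge -2, Co is in the +2 oxidation state.
Co²⁺: group 9, so d-count = 9 − 2 = 7.
Tetrahedral splitting is small, so the complex is high-spin.
Electron filling gives e^4 t2^3.
CFSE(orbital) = 4×(-0.6Δ_tet) + 3×(0.4Δ_tet) = -1.2Δ_tet; with Δ_tet = 36 kJ/mol that is -43 kJ/mol.

-43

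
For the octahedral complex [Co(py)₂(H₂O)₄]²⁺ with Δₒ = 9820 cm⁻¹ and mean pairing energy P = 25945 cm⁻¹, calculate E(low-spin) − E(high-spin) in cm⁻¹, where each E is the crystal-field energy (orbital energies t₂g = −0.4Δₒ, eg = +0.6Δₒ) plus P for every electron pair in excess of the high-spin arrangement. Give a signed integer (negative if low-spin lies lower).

Ligand charges: 2×(+0) from py and 4×(+0) from H₂O sum to +0; with overall charge +2, Co is +2.
Co²⁺: group 9, so d-count = 9 − 2 = 7.
High-spin d⁷ fills as t₂g⁵ eg² with CFSE 5(−0.4) + 2(+0.6) = -0.8Δₒ = -7856 cm⁻¹.
Low-spin: t₂g⁶ eg¹, orbital CFSE = -1.8Δₒ = -17676 cm⁻¹; plus 1 excess pair × P = +25945 cm⁻¹; total 8269 cm⁻¹.
E(LS) − E(HS) = 8269 − (-7856) = 16125 cm⁻¹.

16125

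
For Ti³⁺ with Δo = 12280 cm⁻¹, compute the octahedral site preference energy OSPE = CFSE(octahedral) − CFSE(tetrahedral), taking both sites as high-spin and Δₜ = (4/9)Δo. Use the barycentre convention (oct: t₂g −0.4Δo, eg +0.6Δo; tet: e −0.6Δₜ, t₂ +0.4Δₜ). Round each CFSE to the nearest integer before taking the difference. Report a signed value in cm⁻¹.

-1637

Ti³⁺: group 4, so d-count = 4 − 3 = 1.
Octahedral high-spin t₂g¹ eg⁰: CFSE = -0.4 × 12280 = -4912 cm⁻¹.
Tetrahedral e¹ t₂⁰ gives -0.6Δₜ = -0.6 × (4/9) × 12280 = -3275 cm⁻¹.
OSPE = CFSE(oct) − CFSE(tet) = -4912 − (-3275) = -1637 cm⁻¹.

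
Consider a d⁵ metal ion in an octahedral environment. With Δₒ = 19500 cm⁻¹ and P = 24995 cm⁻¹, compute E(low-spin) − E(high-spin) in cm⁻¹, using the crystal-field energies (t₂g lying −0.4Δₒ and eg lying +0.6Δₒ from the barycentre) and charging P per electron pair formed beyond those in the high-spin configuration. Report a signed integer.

10990

High-spin d⁵ fills as t₂g³ eg² with CFSE 3(−0.4) + 2(+0.6) = 0.0Δₒ = 0 cm⁻¹.
Low-spin t₂g⁵ eg⁰ gives -2.0Δₒ = -39000 cm⁻¹, but forming 2 extra pairs costs 2P = 49990 cm⁻¹, so E(LS) = -39000 + 49990 = 10990 cm⁻¹.
Thus E(LS) − E(HS) = 10990 cm⁻¹.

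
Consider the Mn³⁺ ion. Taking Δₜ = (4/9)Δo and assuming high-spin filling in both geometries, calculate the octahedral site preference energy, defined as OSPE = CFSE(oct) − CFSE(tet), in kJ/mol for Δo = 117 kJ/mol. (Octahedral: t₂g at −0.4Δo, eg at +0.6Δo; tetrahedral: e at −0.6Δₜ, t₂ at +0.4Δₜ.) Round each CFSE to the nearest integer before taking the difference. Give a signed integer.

Mn³⁺: group 7, so d-count = 7 − 3 = 4.
In an octahedral site d⁴ (HS) is t₂g³ eg¹, giving CFSE(oct) = -0.6Δo = -70 kJ/mol.
Tetrahedral e² t₂² gives -0.4Δₜ = -0.4 × (4/9) × 117 = -21 kJ/mol.
OSPE = -70 − (-21) = -49 kJ/mol.

-49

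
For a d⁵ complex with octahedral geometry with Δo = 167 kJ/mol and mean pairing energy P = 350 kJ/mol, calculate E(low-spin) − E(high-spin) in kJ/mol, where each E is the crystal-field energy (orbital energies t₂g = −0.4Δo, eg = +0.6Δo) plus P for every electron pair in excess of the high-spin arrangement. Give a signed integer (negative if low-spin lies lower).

366

High-spin: t₂g³ eg², CFSE = 0.0Δo = 0 kJ/mol.
Low-spin: t₂g⁵ eg⁰, orbital CFSE = -2.0Δo = -334 kJ/mol; plus 2 excess pairs × P = +700 kJ/mol; total 366 kJ/mol.
E(LS) − E(HS) = 366 − (0) = 366 kJ/mol.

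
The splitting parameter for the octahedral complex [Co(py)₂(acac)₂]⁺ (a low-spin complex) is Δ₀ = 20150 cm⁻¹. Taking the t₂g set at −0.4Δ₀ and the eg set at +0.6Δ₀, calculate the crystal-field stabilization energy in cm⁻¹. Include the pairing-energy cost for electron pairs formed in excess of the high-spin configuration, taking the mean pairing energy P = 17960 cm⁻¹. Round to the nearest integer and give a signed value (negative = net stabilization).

-12440

Ligand charges: 2×(+0) from py and 2×(-1) from acac⁻ sum to -2; with overall charge +1, Co is +3.
Group 9 minus oxidation state +3 gives a d⁶ configuration for Co³⁺.
The d⁶ electrons fill as t₂g⁶ eg⁰.
Orbital CFSE = 6(-0.4) + 0(0.6) = -2.4Δ₀ = -2.4 × 20150 = -48360 cm⁻¹.
Pairing penalty: 3 pairs vs 1 in the high-spin reference → 2 extra × P = 35920 cm⁻¹.
Combining: -48360 + 35920 = -12440 cm⁻¹.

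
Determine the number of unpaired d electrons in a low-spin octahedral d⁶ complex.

0

Configuration: t2g^6 e_g^0, giving 0 unpaired electrons.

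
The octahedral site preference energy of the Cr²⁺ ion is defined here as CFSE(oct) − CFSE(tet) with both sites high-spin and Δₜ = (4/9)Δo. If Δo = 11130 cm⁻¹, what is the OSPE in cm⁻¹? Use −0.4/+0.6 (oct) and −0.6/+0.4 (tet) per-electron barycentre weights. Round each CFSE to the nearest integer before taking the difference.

-4699

Cr sits in group 6; removing 2 electrons leaves Cr²⁺ with 6 − 2 = 4 d electrons.
Octahedral (high-spin): t2g^3 e_g^1, CFSE = 3(−0.4) + 1(+0.6) = -0.6Δo = -0.6 × 11130 = -6678 cm⁻¹.
In a tetrahedral site the filling is e^2 t2^2: CFSE(tet) = -0.4Δₜ = -0.4 × (4/9)(11130) = -1979 cm⁻¹.
OSPE = -6678 − (-1979) = -4699 cm⁻¹.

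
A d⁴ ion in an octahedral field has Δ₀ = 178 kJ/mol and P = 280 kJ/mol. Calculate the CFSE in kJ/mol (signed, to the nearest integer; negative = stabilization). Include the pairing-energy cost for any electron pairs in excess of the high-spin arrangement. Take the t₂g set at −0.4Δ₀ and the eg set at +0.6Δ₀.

-107

Δ₀ < P, so pairing is avoided: the ground state is high-spin.
Filling d⁴ accordingly: t₂g³ eg¹.
Orbital CFSE = -0.6Δ₀ = -0.6 × 178 = -107 kJ/mol.
High-spin has no excess pairs, so no pairing correction applies.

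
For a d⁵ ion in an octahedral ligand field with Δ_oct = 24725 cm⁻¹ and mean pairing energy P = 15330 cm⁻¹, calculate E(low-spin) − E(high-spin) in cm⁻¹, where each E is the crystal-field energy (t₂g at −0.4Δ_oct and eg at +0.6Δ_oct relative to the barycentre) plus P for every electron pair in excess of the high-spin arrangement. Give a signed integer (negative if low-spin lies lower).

In the high-spin limit (t₂g³ eg²) the orbital term is 0.0Δ_oct = 0 cm⁻¹, with no excess pairing.
Low-spin t₂g⁵ eg⁰ gives -2.0Δ_oct = -49450 cm⁻¹, but forming 2 extra pairs costs 2P = 30660 cm⁻¹, so E(LS) = -49450 + 30660 = -18790 cm⁻¹.
The difference is -18790 − (0) = -18790 cm⁻¹, so low-spin lies lower.

-18790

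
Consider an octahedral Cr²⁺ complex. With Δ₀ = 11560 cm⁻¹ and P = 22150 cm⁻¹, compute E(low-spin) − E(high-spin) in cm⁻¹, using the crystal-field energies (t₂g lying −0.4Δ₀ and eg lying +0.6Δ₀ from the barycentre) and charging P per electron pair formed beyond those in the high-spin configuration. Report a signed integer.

10590

Group 6 minus oxidation state +2 gives a d⁴ configuration for Cr²⁺.
In the high-spin limit (t₂g³ eg¹) the orbital term is -0.6Δ₀ = -6936 cm⁻¹, with no excess pairing.
For low-spin the configuration is t₂g⁴ eg⁰: orbital energy -1.6 × 11560 = -18496 cm⁻¹, and 1 additional pair relative to high-spin adds 22150 cm⁻¹, giving 3654 cm⁻¹.
The difference is 3654 − (-6936) = 10590 cm⁻¹, so high-spin lies lower.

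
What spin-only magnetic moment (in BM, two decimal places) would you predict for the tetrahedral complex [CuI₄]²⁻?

1.73 BM

Each I⁻ contributes -1; 4 × (-1) = -4. With overall charge -2, Cu is in the +2 oxidation state.
Cu sits in group 11; removing 2 electrons leaves Cu²⁺ with 11 − 2 = 9 d electrons.
Tetrahedral splitting is small, so the complex is high-spin.
Configuration: e⁴ t₂⁵ → 1 unpaired electron.
μ(spin-only) = √[1(1+2)] = √3 ≈ 1.73 BM.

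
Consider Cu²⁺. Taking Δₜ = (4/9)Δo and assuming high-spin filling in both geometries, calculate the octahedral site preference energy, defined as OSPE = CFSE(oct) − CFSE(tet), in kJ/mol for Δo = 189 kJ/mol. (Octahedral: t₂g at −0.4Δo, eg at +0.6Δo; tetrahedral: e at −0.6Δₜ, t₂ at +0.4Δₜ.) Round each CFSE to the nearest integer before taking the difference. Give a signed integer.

Group 11 minus oxidation state +2 gives a d⁹ configuration for Cu²⁺.
Octahedral (high-spin): t2g^6 e_g^3, CFSE = 6(−0.4) + 3(+0.6) = -0.6Δo = -0.6 × 189 = -113 kJ/mol.
Tetrahedral e^4 t2^5 gives -0.4Δₜ = -0.4 × (4/9) × 189 = -34 kJ/mol.
Subtracting, OSPE = -113 − (-34) = -79 kJ/mol.

-79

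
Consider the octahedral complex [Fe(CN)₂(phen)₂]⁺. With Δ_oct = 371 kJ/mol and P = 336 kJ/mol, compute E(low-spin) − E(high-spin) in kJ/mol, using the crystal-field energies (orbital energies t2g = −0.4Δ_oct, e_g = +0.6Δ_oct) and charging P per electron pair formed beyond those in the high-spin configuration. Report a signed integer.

-70

Ligand charges: 2×(-1) from CN⁻ and 2×(+0) from phen sum to -2; with overall charge +1, Fe is +3.
Fe sits in group 8; removing 3 electrons leaves Fe³⁺ with 8 − 3 = 5 d electrons.
In the high-spin limit (t2g^3 e_g^2) the orbital term is 0.0Δ_oct = 0 kJ/mol, with no excess pairing.
Low-spin: t2g^5 e_g^0, orbital CFSE = -2.0Δ_oct = -742 kJ/mol; plus 2 excess pairs × P = +672 kJ/mol; total -70 kJ/mol.
The difference is -70 − (0) = -70 kJ/mol, so low-spin lies lower.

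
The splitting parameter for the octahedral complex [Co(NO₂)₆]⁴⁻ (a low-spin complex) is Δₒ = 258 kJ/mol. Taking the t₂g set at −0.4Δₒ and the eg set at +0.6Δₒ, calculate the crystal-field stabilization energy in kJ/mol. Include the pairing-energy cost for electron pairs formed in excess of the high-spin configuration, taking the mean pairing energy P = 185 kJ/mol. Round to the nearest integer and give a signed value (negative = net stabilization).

Each NO₂⁻ contributes -1; 6 × (-1) = -6. With overall charge -4, Co is in the +2 oxidation state.
Co sits in group 9; removing 2 electrons leaves Co²⁺ with 9 − 2 = 7 d electrons.
Configuration: t₂g⁶ eg¹.
CFSE(orbital) = 6×(-0.4Δₒ) + 1×(0.6Δₒ) = -1.8Δₒ; with Δₒ = 258 kJ/mol that is -464 kJ/mol.
High-spin d⁷ would be t₂g⁵ eg² with 2 pairs; low-spin has 3, so 1 excess pair costs +1P = +185 kJ/mol.
Overall CFSE = -464 + 185 = -279 kJ/mol.

-279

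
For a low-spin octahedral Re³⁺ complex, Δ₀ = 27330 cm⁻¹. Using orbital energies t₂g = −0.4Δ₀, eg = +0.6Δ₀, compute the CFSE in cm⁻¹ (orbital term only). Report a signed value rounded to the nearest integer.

-43728

Group 7 minus oxidation state +3 gives a d⁴ configuration for Re³⁺.
Configuration: t₂g⁴ eg⁰.
Orbital CFSE = 4(-0.4) + 0(0.6) = -1.6Δ₀ = -1.6 × 27330 = -43728 cm⁻¹.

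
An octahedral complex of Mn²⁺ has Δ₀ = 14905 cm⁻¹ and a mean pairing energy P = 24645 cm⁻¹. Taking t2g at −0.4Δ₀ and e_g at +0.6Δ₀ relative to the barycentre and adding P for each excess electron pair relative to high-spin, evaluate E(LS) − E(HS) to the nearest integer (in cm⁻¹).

19480

Mn is in group 7, so Mn²⁺ is d⁵ (7 − 2 = 5).
In the high-spin limit (t2g^3 e_g^2) the orbital term is 0.0Δ₀ = 0 cm⁻¹, with no excess pairing.
For low-spin the configuration is t2g^5 e_g^0: orbital energy -2.0 × 14905 = -29810 cm⁻¹, and 2 additional pairs relative to high-spin add 49290 cm⁻¹, giving 19480 cm⁻¹.
E(LS) − E(HS) = 19480 − (0) = 19480 cm⁻¹.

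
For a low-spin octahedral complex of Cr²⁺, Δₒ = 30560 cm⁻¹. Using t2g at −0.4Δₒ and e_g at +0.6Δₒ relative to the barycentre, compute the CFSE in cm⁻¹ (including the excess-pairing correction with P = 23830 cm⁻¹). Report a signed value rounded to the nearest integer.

-25066

Cr is in group 6, so Cr²⁺ is d⁴ (6 − 2 = 4).
Electron filling gives t2g^4 e_g^0.
CFSE(orbital) = 4×(-0.4Δₒ) + 0×(0.6Δₒ) = -1.6Δₒ; with Δₒ = 30560 cm⁻¹ that is -48896 cm⁻¹.
Pairing penalty: 1 pair vs 0 in the high-spin reference → 1 extra × P = 23830 cm⁻¹.
Overall CFSE = -48896 + 23830 = -25066 cm⁻¹.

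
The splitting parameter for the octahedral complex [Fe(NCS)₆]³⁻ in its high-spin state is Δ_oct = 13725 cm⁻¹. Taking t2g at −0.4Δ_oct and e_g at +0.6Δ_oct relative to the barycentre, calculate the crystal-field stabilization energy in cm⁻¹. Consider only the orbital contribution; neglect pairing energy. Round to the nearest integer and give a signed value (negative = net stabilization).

Each NCS⁻ contributes -1; 6 × (-1) = -6. With overall charge -3, Fe is in the +3 oxidation state.
Fe is in group 8, so Fe³⁺ is d⁵ (8 − 3 = 5).
The d⁵ electrons fill as t2g^3 e_g^2.
The orbital stabilization is 0.0Δ_oct = 0.0 × 13725 = 0 cm⁻¹.

0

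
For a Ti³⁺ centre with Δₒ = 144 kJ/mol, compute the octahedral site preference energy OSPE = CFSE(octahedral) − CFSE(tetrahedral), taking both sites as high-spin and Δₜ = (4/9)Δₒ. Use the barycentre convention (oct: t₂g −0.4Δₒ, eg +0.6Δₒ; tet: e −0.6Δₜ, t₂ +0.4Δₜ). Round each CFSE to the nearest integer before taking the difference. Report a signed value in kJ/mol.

Ti sits in group 4; removing 3 electrons leaves Ti³⁺ with 4 − 3 = 1 d electrons.
Octahedral high-spin t2g^1 e_g^0: CFSE = -0.4 × 144 = -58 kJ/mol.
Tetrahedral e^1 t2^0 gives -0.6Δₜ = -0.6 × (4/9) × 144 = -38 kJ/mol.
OSPE = -58 − (-38) = -20 kJ/mol.

-20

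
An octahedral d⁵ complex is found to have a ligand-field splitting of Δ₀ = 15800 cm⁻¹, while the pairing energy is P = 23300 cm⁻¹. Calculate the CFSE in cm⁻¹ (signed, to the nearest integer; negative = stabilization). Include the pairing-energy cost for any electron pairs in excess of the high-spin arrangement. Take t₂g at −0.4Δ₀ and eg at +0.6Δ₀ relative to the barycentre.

With Δ₀ < P the complex is high-spin.
That gives t₂g³ eg².
Orbital CFSE = 0.0Δ₀ = 0.0 × 15800 = 0 cm⁻¹.
High-spin has no excess pairs, so no pairing correction applies.

0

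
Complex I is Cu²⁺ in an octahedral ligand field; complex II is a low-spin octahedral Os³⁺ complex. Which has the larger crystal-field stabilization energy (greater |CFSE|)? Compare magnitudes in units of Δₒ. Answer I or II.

II

I: Group 11 minus oxidation state +2 gives a d⁹ configuration for Cu²⁺; For octahedral d⁹ the high- and low-spin configurations coincide; t2g^6 e_g^3, CFSE = -0.6Δₒ.
II: Os³⁺: group 8, so d-count = 8 − 3 = 5; t₂g⁵ eg⁰, CFSE = -2.0Δₒ.
So II has the larger |CFSE|.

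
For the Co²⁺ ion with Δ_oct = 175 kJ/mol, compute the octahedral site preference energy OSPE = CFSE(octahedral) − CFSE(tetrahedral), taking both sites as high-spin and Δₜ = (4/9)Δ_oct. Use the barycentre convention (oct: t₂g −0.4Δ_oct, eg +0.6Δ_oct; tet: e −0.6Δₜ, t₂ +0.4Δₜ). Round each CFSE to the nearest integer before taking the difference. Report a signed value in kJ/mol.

-47

Co is in group 9, so Co²⁺ is d⁷ (9 − 2 = 7).
In an octahedral site d⁷ (HS) is t₂g⁵ eg², giving CFSE(oct) = -0.8Δ_oct = -140 kJ/mol.
Tetrahedral e⁴ t₂³ gives -1.2Δₜ = -1.2 × (4/9) × 175 = -93 kJ/mol.
OSPE = -140 − (-93) = -47 kJ/mol.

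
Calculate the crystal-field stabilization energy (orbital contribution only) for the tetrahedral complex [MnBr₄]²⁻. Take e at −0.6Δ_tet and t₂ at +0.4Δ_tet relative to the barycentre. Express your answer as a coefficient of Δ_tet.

Each Br⁻ contributes -1; 4 × (-1) = -4. With overall charge -2, Mn is in the +2 oxidation state.
Mn²⁺: group 7, so d-count = 7 − 2 = 5.
With tetrahedral geometry the complex is necessarily high-spin.
Configuration: e² t₂³.
CFSE = 2(-0.6Δ_tet) + 3(0.4Δ_tet) = -1.2Δ_tet + 1.2Δ_tet = 0.0Δ_tet.

0.0 Δ_tet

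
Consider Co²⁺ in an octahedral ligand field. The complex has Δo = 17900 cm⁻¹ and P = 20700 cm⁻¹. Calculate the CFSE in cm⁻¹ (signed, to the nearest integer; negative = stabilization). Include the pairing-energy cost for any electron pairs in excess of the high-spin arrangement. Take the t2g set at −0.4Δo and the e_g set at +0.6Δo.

-14320

Co is in group 9, so Co²⁺ is d⁷ (9 − 2 = 7).
With Δo < P the complex is high-spin.
Filling d⁷ accordingly: t2g^5 e_g^2.
Orbital CFSE = -0.8Δo = -0.8 × 17900 = -14320 cm⁻¹.
High-spin has no excess pairs, so no pairing correction applies.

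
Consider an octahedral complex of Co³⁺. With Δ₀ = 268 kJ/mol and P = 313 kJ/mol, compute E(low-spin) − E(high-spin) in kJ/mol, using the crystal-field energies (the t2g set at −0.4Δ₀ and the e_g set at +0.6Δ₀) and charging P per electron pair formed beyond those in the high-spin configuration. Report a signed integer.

90

Group 9 minus oxidation state +3 gives a d⁶ configuration for Co³⁺.
High-spin: t2g^4 e_g^2, CFSE = -0.4Δ₀ = -107 kJ/mol.
Low-spin t2g^6 e_g^0 gives -2.4Δ₀ = -643 kJ/mol, but forming 2 extra pairs costs 2P = 626 kJ/mol, so E(LS) = -643 + 626 = -17 kJ/mol.
Thus E(LS) − E(HS) = 90 kJ/mol.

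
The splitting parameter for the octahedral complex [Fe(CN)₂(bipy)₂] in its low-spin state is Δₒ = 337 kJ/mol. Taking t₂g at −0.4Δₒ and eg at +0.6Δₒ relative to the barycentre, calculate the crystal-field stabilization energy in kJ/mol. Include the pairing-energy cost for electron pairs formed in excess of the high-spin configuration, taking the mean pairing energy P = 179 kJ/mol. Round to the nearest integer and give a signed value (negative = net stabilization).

-451

Ligand charges: 2×(-1) from CN⁻ and 2×(+0) from bipy sum to -2; with overall charge +0, Fe is +2.
Fe is in group 8, so Fe²⁺ is d⁶ (8 − 2 = 6).
Electron filling gives t₂g⁶ eg⁰.
CFSE(orbital) = 6×(-0.4Δₒ) + 0×(0.6Δₒ) = -2.4Δₒ; with Δₒ = 337 kJ/mol that is -809 kJ/mol.
Pairing penalty: 3 pairs vs 1 in the high-spin reference → 2 extra × P = 358 kJ/mol.
Combining: -809 + 358 = -451 kJ/mol.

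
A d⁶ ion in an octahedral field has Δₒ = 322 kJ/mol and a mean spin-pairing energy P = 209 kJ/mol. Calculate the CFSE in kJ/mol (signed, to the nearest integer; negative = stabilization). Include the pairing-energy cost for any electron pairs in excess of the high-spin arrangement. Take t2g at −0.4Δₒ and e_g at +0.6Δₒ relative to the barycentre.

Since Δₒ = 322 kJ/mol > P = 209 kJ/mol, the complex adopts the low-spin configuration.
Configuration: t2g^6 e_g^0.
Orbital CFSE = -2.4Δₒ = -2.4 × 322 = -773 kJ/mol.
Excess pairs vs high-spin: 3 − 1 = 2; pairing cost = +418 kJ/mol.
Net CFSE = -773 + 418 = -355 kJ/mol.

-355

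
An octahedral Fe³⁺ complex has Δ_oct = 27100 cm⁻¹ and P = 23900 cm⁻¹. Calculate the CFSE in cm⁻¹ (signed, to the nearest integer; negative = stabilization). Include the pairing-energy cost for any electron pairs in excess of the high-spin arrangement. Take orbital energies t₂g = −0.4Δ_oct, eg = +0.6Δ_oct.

Group 8 minus oxidation state +3 gives a d⁵ configuration for Fe³⁺.
Δ_oct > P, so pairing is preferred: the ground state is low-spin.
Filling d⁵ accordingly: t₂g⁵ eg⁰.
Orbital CFSE = -2.0Δ_oct = -2.0 × 27100 = -54200 cm⁻¹.
Excess pairs vs high-spin: 2 − 0 = 2; pairing cost = +47800 cm⁻¹.
Net CFSE = -54200 + 47800 = -6400 cm⁻¹.

-6400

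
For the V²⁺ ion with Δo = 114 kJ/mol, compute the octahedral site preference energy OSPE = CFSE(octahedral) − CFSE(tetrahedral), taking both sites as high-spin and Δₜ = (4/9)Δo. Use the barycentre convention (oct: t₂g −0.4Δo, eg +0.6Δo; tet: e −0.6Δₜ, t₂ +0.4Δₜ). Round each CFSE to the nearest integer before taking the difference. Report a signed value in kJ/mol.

Group 5 minus oxidation state +2 gives a d³ configuration for V²⁺.
Octahedral (high-spin): t2g^3 e_g^0, CFSE = 3(−0.4) + 0(+0.6) = -1.2Δo = -1.2 × 114 = -137 kJ/mol.
In a tetrahedral site the filling is e^2 t2^1: CFSE(tet) = -0.8Δₜ = -0.8 × (4/9)(114) = -41 kJ/mol.
OSPE = CFSE(oct) − CFSE(tet) = -137 − (-41) = -96 kJ/mol.

-96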